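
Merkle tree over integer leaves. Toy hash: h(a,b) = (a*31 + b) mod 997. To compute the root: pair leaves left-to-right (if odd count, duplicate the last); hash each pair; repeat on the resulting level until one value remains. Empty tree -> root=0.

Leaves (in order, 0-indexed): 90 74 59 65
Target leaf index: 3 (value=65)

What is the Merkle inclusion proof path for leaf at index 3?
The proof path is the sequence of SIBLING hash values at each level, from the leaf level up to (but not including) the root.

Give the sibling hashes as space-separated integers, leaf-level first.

Answer: 59 870

Derivation:
L0 (leaves): [90, 74, 59, 65], target index=3
L1: h(90,74)=(90*31+74)%997=870 [pair 0] h(59,65)=(59*31+65)%997=897 [pair 1] -> [870, 897]
  Sibling for proof at L0: 59
L2: h(870,897)=(870*31+897)%997=948 [pair 0] -> [948]
  Sibling for proof at L1: 870
Root: 948
Proof path (sibling hashes from leaf to root): [59, 870]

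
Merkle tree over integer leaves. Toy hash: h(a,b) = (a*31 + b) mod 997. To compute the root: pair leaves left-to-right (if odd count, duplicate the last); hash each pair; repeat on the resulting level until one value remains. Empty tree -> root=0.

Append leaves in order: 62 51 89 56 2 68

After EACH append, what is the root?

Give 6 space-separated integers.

After append 62 (leaves=[62]):
  L0: [62]
  root=62
After append 51 (leaves=[62, 51]):
  L0: [62, 51]
  L1: h(62,51)=(62*31+51)%997=976 -> [976]
  root=976
After append 89 (leaves=[62, 51, 89]):
  L0: [62, 51, 89]
  L1: h(62,51)=(62*31+51)%997=976 h(89,89)=(89*31+89)%997=854 -> [976, 854]
  L2: h(976,854)=(976*31+854)%997=203 -> [203]
  root=203
After append 56 (leaves=[62, 51, 89, 56]):
  L0: [62, 51, 89, 56]
  L1: h(62,51)=(62*31+51)%997=976 h(89,56)=(89*31+56)%997=821 -> [976, 821]
  L2: h(976,821)=(976*31+821)%997=170 -> [170]
  root=170
After append 2 (leaves=[62, 51, 89, 56, 2]):
  L0: [62, 51, 89, 56, 2]
  L1: h(62,51)=(62*31+51)%997=976 h(89,56)=(89*31+56)%997=821 h(2,2)=(2*31+2)%997=64 -> [976, 821, 64]
  L2: h(976,821)=(976*31+821)%997=170 h(64,64)=(64*31+64)%997=54 -> [170, 54]
  L3: h(170,54)=(170*31+54)%997=339 -> [339]
  root=339
After append 68 (leaves=[62, 51, 89, 56, 2, 68]):
  L0: [62, 51, 89, 56, 2, 68]
  L1: h(62,51)=(62*31+51)%997=976 h(89,56)=(89*31+56)%997=821 h(2,68)=(2*31+68)%997=130 -> [976, 821, 130]
  L2: h(976,821)=(976*31+821)%997=170 h(130,130)=(130*31+130)%997=172 -> [170, 172]
  L3: h(170,172)=(170*31+172)%997=457 -> [457]
  root=457

Answer: 62 976 203 170 339 457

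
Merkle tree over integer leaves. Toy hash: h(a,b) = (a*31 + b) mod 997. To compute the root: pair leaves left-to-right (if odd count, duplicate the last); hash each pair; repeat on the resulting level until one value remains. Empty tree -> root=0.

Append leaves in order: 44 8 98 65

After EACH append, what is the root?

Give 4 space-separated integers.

After append 44 (leaves=[44]):
  L0: [44]
  root=44
After append 8 (leaves=[44, 8]):
  L0: [44, 8]
  L1: h(44,8)=(44*31+8)%997=375 -> [375]
  root=375
After append 98 (leaves=[44, 8, 98]):
  L0: [44, 8, 98]
  L1: h(44,8)=(44*31+8)%997=375 h(98,98)=(98*31+98)%997=145 -> [375, 145]
  L2: h(375,145)=(375*31+145)%997=803 -> [803]
  root=803
After append 65 (leaves=[44, 8, 98, 65]):
  L0: [44, 8, 98, 65]
  L1: h(44,8)=(44*31+8)%997=375 h(98,65)=(98*31+65)%997=112 -> [375, 112]
  L2: h(375,112)=(375*31+112)%997=770 -> [770]
  root=770

Answer: 44 375 803 770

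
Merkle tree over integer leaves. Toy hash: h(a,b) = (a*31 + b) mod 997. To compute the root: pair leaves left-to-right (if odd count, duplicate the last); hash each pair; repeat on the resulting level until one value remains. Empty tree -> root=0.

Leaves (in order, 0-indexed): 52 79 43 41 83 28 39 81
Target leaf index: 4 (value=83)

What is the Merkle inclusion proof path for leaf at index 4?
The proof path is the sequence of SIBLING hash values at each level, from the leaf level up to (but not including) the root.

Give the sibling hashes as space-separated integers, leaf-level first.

Answer: 28 293 954

Derivation:
L0 (leaves): [52, 79, 43, 41, 83, 28, 39, 81], target index=4
L1: h(52,79)=(52*31+79)%997=694 [pair 0] h(43,41)=(43*31+41)%997=377 [pair 1] h(83,28)=(83*31+28)%997=607 [pair 2] h(39,81)=(39*31+81)%997=293 [pair 3] -> [694, 377, 607, 293]
  Sibling for proof at L0: 28
L2: h(694,377)=(694*31+377)%997=954 [pair 0] h(607,293)=(607*31+293)%997=167 [pair 1] -> [954, 167]
  Sibling for proof at L1: 293
L3: h(954,167)=(954*31+167)%997=828 [pair 0] -> [828]
  Sibling for proof at L2: 954
Root: 828
Proof path (sibling hashes from leaf to root): [28, 293, 954]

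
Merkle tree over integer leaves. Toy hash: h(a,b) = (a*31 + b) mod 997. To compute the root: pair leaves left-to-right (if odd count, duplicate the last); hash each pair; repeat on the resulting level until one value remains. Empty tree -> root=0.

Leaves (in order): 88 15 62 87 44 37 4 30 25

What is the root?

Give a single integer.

Answer: 922

Derivation:
L0: [88, 15, 62, 87, 44, 37, 4, 30, 25]
L1: h(88,15)=(88*31+15)%997=749 h(62,87)=(62*31+87)%997=15 h(44,37)=(44*31+37)%997=404 h(4,30)=(4*31+30)%997=154 h(25,25)=(25*31+25)%997=800 -> [749, 15, 404, 154, 800]
L2: h(749,15)=(749*31+15)%997=303 h(404,154)=(404*31+154)%997=714 h(800,800)=(800*31+800)%997=675 -> [303, 714, 675]
L3: h(303,714)=(303*31+714)%997=137 h(675,675)=(675*31+675)%997=663 -> [137, 663]
L4: h(137,663)=(137*31+663)%997=922 -> [922]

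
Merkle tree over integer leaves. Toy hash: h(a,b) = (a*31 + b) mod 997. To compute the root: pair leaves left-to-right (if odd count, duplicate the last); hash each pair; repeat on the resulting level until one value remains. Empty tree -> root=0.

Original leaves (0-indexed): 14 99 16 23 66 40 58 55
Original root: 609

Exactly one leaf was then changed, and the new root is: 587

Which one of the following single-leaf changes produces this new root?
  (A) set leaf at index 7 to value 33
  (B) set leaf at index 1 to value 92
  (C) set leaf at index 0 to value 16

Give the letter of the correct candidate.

Original leaves: [14, 99, 16, 23, 66, 40, 58, 55]
Target new root: 587
Try each candidate change and compute the resulting root:
Candidate A: set leaf[7] = 33 -> leaves = [14, 99, 16, 23, 66, 40, 58, 33]
  L0: [14, 99, 16, 23, 66, 40, 58, 33]
  L1: h(14,99)=(14*31+99)%997=533 h(16,23)=(16*31+23)%997=519 h(66,40)=(66*31+40)%997=92 h(58,33)=(58*31+33)%997=834 -> [533, 519, 92, 834]
  L2: h(533,519)=(533*31+519)%997=93 h(92,834)=(92*31+834)%997=695 -> [93, 695]
  L3: h(93,695)=(93*31+695)%997=587 -> [587]
  root = 587 == target 587  ** MATCH **
Candidate B: set leaf[1] = 92 -> leaves = [14, 92, 16, 23, 66, 40, 58, 55]
  L0: [14, 92, 16, 23, 66, 40, 58, 55]
  L1: h(14,92)=(14*31+92)%997=526 h(16,23)=(16*31+23)%997=519 h(66,40)=(66*31+40)%997=92 h(58,55)=(58*31+55)%997=856 -> [526, 519, 92, 856]
  L2: h(526,519)=(526*31+519)%997=873 h(92,856)=(92*31+856)%997=717 -> [873, 717]
  L3: h(873,717)=(873*31+717)%997=861 -> [861]
  root = 861 != target 587
Candidate C: set leaf[0] = 16 -> leaves = [16, 99, 16, 23, 66, 40, 58, 55]
  L0: [16, 99, 16, 23, 66, 40, 58, 55]
  L1: h(16,99)=(16*31+99)%997=595 h(16,23)=(16*31+23)%997=519 h(66,40)=(66*31+40)%997=92 h(58,55)=(58*31+55)%997=856 -> [595, 519, 92, 856]
  L2: h(595,519)=(595*31+519)%997=21 h(92,856)=(92*31+856)%997=717 -> [21, 717]
  L3: h(21,717)=(21*31+717)%997=371 -> [371]
  root = 371 != target 587
Candidate A produces the target root.

Answer: A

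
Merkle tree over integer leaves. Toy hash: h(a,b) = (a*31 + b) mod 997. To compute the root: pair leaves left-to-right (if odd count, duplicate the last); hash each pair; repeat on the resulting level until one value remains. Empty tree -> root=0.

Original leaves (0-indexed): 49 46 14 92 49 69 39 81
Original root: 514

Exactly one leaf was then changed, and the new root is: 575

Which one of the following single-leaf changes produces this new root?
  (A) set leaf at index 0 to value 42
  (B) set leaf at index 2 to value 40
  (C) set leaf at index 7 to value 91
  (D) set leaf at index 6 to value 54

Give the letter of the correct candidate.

Original leaves: [49, 46, 14, 92, 49, 69, 39, 81]
Target new root: 575
Try each candidate change and compute the resulting root:
Candidate A: set leaf[0] = 42 -> leaves = [42, 46, 14, 92, 49, 69, 39, 81]
  L0: [42, 46, 14, 92, 49, 69, 39, 81]
  L1: h(42,46)=(42*31+46)%997=351 h(14,92)=(14*31+92)%997=526 h(49,69)=(49*31+69)%997=591 h(39,81)=(39*31+81)%997=293 -> [351, 526, 591, 293]
  L2: h(351,526)=(351*31+526)%997=440 h(591,293)=(591*31+293)%997=668 -> [440, 668]
  L3: h(440,668)=(440*31+668)%997=350 -> [350]
  root = 350 != target 575
Candidate B: set leaf[2] = 40 -> leaves = [49, 46, 40, 92, 49, 69, 39, 81]
  L0: [49, 46, 40, 92, 49, 69, 39, 81]
  L1: h(49,46)=(49*31+46)%997=568 h(40,92)=(40*31+92)%997=335 h(49,69)=(49*31+69)%997=591 h(39,81)=(39*31+81)%997=293 -> [568, 335, 591, 293]
  L2: h(568,335)=(568*31+335)%997=994 h(591,293)=(591*31+293)%997=668 -> [994, 668]
  L3: h(994,668)=(994*31+668)%997=575 -> [575]
  root = 575 == target 575  ** MATCH **
Candidate C: set leaf[7] = 91 -> leaves = [49, 46, 14, 92, 49, 69, 39, 91]
  L0: [49, 46, 14, 92, 49, 69, 39, 91]
  L1: h(49,46)=(49*31+46)%997=568 h(14,92)=(14*31+92)%997=526 h(49,69)=(49*31+69)%997=591 h(39,91)=(39*31+91)%997=303 -> [568, 526, 591, 303]
  L2: h(568,526)=(568*31+526)%997=188 h(591,303)=(591*31+303)%997=678 -> [188, 678]
  L3: h(188,678)=(188*31+678)%997=524 -> [524]
  root = 524 != target 575
Candidate D: set leaf[6] = 54 -> leaves = [49, 46, 14, 92, 49, 69, 54, 81]
  L0: [49, 46, 14, 92, 49, 69, 54, 81]
  L1: h(49,46)=(49*31+46)%997=568 h(14,92)=(14*31+92)%997=526 h(49,69)=(49*31+69)%997=591 h(54,81)=(54*31+81)%997=758 -> [568, 526, 591, 758]
  L2: h(568,526)=(568*31+526)%997=188 h(591,758)=(591*31+758)%997=136 -> [188, 136]
  L3: h(188,136)=(188*31+136)%997=979 -> [979]
  root = 979 != target 575
Candidate B produces the target root.

Answer: B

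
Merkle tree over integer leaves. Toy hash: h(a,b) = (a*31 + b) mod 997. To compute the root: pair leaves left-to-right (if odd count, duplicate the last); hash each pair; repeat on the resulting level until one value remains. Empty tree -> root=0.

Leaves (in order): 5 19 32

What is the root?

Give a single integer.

L0: [5, 19, 32]
L1: h(5,19)=(5*31+19)%997=174 h(32,32)=(32*31+32)%997=27 -> [174, 27]
L2: h(174,27)=(174*31+27)%997=436 -> [436]

Answer: 436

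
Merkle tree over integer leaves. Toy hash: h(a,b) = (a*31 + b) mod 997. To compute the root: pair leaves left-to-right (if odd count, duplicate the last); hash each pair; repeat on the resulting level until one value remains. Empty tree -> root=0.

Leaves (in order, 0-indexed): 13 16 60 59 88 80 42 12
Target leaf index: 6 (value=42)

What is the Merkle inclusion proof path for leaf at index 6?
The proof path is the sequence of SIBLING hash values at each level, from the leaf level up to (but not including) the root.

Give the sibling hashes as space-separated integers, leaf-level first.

Answer: 12 814 950

Derivation:
L0 (leaves): [13, 16, 60, 59, 88, 80, 42, 12], target index=6
L1: h(13,16)=(13*31+16)%997=419 [pair 0] h(60,59)=(60*31+59)%997=922 [pair 1] h(88,80)=(88*31+80)%997=814 [pair 2] h(42,12)=(42*31+12)%997=317 [pair 3] -> [419, 922, 814, 317]
  Sibling for proof at L0: 12
L2: h(419,922)=(419*31+922)%997=950 [pair 0] h(814,317)=(814*31+317)%997=626 [pair 1] -> [950, 626]
  Sibling for proof at L1: 814
L3: h(950,626)=(950*31+626)%997=166 [pair 0] -> [166]
  Sibling for proof at L2: 950
Root: 166
Proof path (sibling hashes from leaf to root): [12, 814, 950]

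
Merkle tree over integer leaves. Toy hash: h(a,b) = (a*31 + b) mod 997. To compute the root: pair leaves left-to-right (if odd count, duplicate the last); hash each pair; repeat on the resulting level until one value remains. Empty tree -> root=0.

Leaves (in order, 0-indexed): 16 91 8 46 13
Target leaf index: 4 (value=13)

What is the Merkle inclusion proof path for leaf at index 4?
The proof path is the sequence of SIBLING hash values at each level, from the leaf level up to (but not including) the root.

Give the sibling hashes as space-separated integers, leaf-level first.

L0 (leaves): [16, 91, 8, 46, 13], target index=4
L1: h(16,91)=(16*31+91)%997=587 [pair 0] h(8,46)=(8*31+46)%997=294 [pair 1] h(13,13)=(13*31+13)%997=416 [pair 2] -> [587, 294, 416]
  Sibling for proof at L0: 13
L2: h(587,294)=(587*31+294)%997=545 [pair 0] h(416,416)=(416*31+416)%997=351 [pair 1] -> [545, 351]
  Sibling for proof at L1: 416
L3: h(545,351)=(545*31+351)%997=297 [pair 0] -> [297]
  Sibling for proof at L2: 545
Root: 297
Proof path (sibling hashes from leaf to root): [13, 416, 545]

Answer: 13 416 545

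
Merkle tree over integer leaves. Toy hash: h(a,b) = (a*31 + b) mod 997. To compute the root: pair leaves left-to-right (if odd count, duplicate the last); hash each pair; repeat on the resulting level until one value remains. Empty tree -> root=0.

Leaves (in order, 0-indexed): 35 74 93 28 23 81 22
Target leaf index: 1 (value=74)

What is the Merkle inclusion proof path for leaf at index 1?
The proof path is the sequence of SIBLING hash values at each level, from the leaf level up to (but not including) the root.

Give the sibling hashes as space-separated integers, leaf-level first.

L0 (leaves): [35, 74, 93, 28, 23, 81, 22], target index=1
L1: h(35,74)=(35*31+74)%997=162 [pair 0] h(93,28)=(93*31+28)%997=917 [pair 1] h(23,81)=(23*31+81)%997=794 [pair 2] h(22,22)=(22*31+22)%997=704 [pair 3] -> [162, 917, 794, 704]
  Sibling for proof at L0: 35
L2: h(162,917)=(162*31+917)%997=954 [pair 0] h(794,704)=(794*31+704)%997=393 [pair 1] -> [954, 393]
  Sibling for proof at L1: 917
L3: h(954,393)=(954*31+393)%997=57 [pair 0] -> [57]
  Sibling for proof at L2: 393
Root: 57
Proof path (sibling hashes from leaf to root): [35, 917, 393]

Answer: 35 917 393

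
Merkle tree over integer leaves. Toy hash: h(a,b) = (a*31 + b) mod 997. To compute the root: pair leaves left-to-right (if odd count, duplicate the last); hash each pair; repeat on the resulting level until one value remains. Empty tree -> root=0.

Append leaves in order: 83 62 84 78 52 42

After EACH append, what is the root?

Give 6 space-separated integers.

After append 83 (leaves=[83]):
  L0: [83]
  root=83
After append 62 (leaves=[83, 62]):
  L0: [83, 62]
  L1: h(83,62)=(83*31+62)%997=641 -> [641]
  root=641
After append 84 (leaves=[83, 62, 84]):
  L0: [83, 62, 84]
  L1: h(83,62)=(83*31+62)%997=641 h(84,84)=(84*31+84)%997=694 -> [641, 694]
  L2: h(641,694)=(641*31+694)%997=625 -> [625]
  root=625
After append 78 (leaves=[83, 62, 84, 78]):
  L0: [83, 62, 84, 78]
  L1: h(83,62)=(83*31+62)%997=641 h(84,78)=(84*31+78)%997=688 -> [641, 688]
  L2: h(641,688)=(641*31+688)%997=619 -> [619]
  root=619
After append 52 (leaves=[83, 62, 84, 78, 52]):
  L0: [83, 62, 84, 78, 52]
  L1: h(83,62)=(83*31+62)%997=641 h(84,78)=(84*31+78)%997=688 h(52,52)=(52*31+52)%997=667 -> [641, 688, 667]
  L2: h(641,688)=(641*31+688)%997=619 h(667,667)=(667*31+667)%997=407 -> [619, 407]
  L3: h(619,407)=(619*31+407)%997=653 -> [653]
  root=653
After append 42 (leaves=[83, 62, 84, 78, 52, 42]):
  L0: [83, 62, 84, 78, 52, 42]
  L1: h(83,62)=(83*31+62)%997=641 h(84,78)=(84*31+78)%997=688 h(52,42)=(52*31+42)%997=657 -> [641, 688, 657]
  L2: h(641,688)=(641*31+688)%997=619 h(657,657)=(657*31+657)%997=87 -> [619, 87]
  L3: h(619,87)=(619*31+87)%997=333 -> [333]
  root=333

Answer: 83 641 625 619 653 333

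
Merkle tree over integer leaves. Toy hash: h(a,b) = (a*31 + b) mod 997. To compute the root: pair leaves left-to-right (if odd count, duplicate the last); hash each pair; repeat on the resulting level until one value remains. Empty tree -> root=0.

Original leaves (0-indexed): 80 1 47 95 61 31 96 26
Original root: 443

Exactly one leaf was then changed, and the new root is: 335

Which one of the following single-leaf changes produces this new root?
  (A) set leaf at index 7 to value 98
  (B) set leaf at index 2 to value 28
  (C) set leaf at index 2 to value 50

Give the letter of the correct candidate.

Original leaves: [80, 1, 47, 95, 61, 31, 96, 26]
Target new root: 335
Try each candidate change and compute the resulting root:
Candidate A: set leaf[7] = 98 -> leaves = [80, 1, 47, 95, 61, 31, 96, 98]
  L0: [80, 1, 47, 95, 61, 31, 96, 98]
  L1: h(80,1)=(80*31+1)%997=487 h(47,95)=(47*31+95)%997=555 h(61,31)=(61*31+31)%997=925 h(96,98)=(96*31+98)%997=83 -> [487, 555, 925, 83]
  L2: h(487,555)=(487*31+555)%997=697 h(925,83)=(925*31+83)%997=842 -> [697, 842]
  L3: h(697,842)=(697*31+842)%997=515 -> [515]
  root = 515 != target 335
Candidate B: set leaf[2] = 28 -> leaves = [80, 1, 28, 95, 61, 31, 96, 26]
  L0: [80, 1, 28, 95, 61, 31, 96, 26]
  L1: h(80,1)=(80*31+1)%997=487 h(28,95)=(28*31+95)%997=963 h(61,31)=(61*31+31)%997=925 h(96,26)=(96*31+26)%997=11 -> [487, 963, 925, 11]
  L2: h(487,963)=(487*31+963)%997=108 h(925,11)=(925*31+11)%997=770 -> [108, 770]
  L3: h(108,770)=(108*31+770)%997=130 -> [130]
  root = 130 != target 335
Candidate C: set leaf[2] = 50 -> leaves = [80, 1, 50, 95, 61, 31, 96, 26]
  L0: [80, 1, 50, 95, 61, 31, 96, 26]
  L1: h(80,1)=(80*31+1)%997=487 h(50,95)=(50*31+95)%997=648 h(61,31)=(61*31+31)%997=925 h(96,26)=(96*31+26)%997=11 -> [487, 648, 925, 11]
  L2: h(487,648)=(487*31+648)%997=790 h(925,11)=(925*31+11)%997=770 -> [790, 770]
  L3: h(790,770)=(790*31+770)%997=335 -> [335]
  root = 335 == target 335  ** MATCH **
Candidate C produces the target root.

Answer: C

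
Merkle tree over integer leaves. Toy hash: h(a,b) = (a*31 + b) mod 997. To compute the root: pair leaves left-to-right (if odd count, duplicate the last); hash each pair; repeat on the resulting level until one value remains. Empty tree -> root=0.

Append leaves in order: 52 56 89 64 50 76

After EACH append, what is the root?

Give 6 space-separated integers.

After append 52 (leaves=[52]):
  L0: [52]
  root=52
After append 56 (leaves=[52, 56]):
  L0: [52, 56]
  L1: h(52,56)=(52*31+56)%997=671 -> [671]
  root=671
After append 89 (leaves=[52, 56, 89]):
  L0: [52, 56, 89]
  L1: h(52,56)=(52*31+56)%997=671 h(89,89)=(89*31+89)%997=854 -> [671, 854]
  L2: h(671,854)=(671*31+854)%997=718 -> [718]
  root=718
After append 64 (leaves=[52, 56, 89, 64]):
  L0: [52, 56, 89, 64]
  L1: h(52,56)=(52*31+56)%997=671 h(89,64)=(89*31+64)%997=829 -> [671, 829]
  L2: h(671,829)=(671*31+829)%997=693 -> [693]
  root=693
After append 50 (leaves=[52, 56, 89, 64, 50]):
  L0: [52, 56, 89, 64, 50]
  L1: h(52,56)=(52*31+56)%997=671 h(89,64)=(89*31+64)%997=829 h(50,50)=(50*31+50)%997=603 -> [671, 829, 603]
  L2: h(671,829)=(671*31+829)%997=693 h(603,603)=(603*31+603)%997=353 -> [693, 353]
  L3: h(693,353)=(693*31+353)%997=899 -> [899]
  root=899
After append 76 (leaves=[52, 56, 89, 64, 50, 76]):
  L0: [52, 56, 89, 64, 50, 76]
  L1: h(52,56)=(52*31+56)%997=671 h(89,64)=(89*31+64)%997=829 h(50,76)=(50*31+76)%997=629 -> [671, 829, 629]
  L2: h(671,829)=(671*31+829)%997=693 h(629,629)=(629*31+629)%997=188 -> [693, 188]
  L3: h(693,188)=(693*31+188)%997=734 -> [734]
  root=734

Answer: 52 671 718 693 899 734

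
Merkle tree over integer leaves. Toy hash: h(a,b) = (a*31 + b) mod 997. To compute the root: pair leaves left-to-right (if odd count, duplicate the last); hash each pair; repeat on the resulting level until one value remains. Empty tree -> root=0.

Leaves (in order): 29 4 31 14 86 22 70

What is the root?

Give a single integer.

Answer: 534

Derivation:
L0: [29, 4, 31, 14, 86, 22, 70]
L1: h(29,4)=(29*31+4)%997=903 h(31,14)=(31*31+14)%997=975 h(86,22)=(86*31+22)%997=694 h(70,70)=(70*31+70)%997=246 -> [903, 975, 694, 246]
L2: h(903,975)=(903*31+975)%997=55 h(694,246)=(694*31+246)%997=823 -> [55, 823]
L3: h(55,823)=(55*31+823)%997=534 -> [534]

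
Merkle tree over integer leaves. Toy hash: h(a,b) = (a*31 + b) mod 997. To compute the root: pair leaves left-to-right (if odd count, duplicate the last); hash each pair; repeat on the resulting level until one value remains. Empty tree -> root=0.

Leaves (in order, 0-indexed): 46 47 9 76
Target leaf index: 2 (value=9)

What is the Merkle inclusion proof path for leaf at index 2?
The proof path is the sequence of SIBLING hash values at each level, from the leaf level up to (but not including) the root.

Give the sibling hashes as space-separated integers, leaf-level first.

L0 (leaves): [46, 47, 9, 76], target index=2
L1: h(46,47)=(46*31+47)%997=476 [pair 0] h(9,76)=(9*31+76)%997=355 [pair 1] -> [476, 355]
  Sibling for proof at L0: 76
L2: h(476,355)=(476*31+355)%997=156 [pair 0] -> [156]
  Sibling for proof at L1: 476
Root: 156
Proof path (sibling hashes from leaf to root): [76, 476]

Answer: 76 476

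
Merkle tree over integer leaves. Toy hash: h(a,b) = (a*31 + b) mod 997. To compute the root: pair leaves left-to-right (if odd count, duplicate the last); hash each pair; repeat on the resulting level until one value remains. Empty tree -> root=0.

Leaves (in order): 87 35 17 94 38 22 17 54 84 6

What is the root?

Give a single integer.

Answer: 905

Derivation:
L0: [87, 35, 17, 94, 38, 22, 17, 54, 84, 6]
L1: h(87,35)=(87*31+35)%997=738 h(17,94)=(17*31+94)%997=621 h(38,22)=(38*31+22)%997=203 h(17,54)=(17*31+54)%997=581 h(84,6)=(84*31+6)%997=616 -> [738, 621, 203, 581, 616]
L2: h(738,621)=(738*31+621)%997=568 h(203,581)=(203*31+581)%997=892 h(616,616)=(616*31+616)%997=769 -> [568, 892, 769]
L3: h(568,892)=(568*31+892)%997=554 h(769,769)=(769*31+769)%997=680 -> [554, 680]
L4: h(554,680)=(554*31+680)%997=905 -> [905]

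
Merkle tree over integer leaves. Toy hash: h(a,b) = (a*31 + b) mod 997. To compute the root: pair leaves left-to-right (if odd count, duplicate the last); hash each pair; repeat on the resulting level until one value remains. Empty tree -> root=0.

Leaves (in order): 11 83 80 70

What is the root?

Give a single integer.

Answer: 739

Derivation:
L0: [11, 83, 80, 70]
L1: h(11,83)=(11*31+83)%997=424 h(80,70)=(80*31+70)%997=556 -> [424, 556]
L2: h(424,556)=(424*31+556)%997=739 -> [739]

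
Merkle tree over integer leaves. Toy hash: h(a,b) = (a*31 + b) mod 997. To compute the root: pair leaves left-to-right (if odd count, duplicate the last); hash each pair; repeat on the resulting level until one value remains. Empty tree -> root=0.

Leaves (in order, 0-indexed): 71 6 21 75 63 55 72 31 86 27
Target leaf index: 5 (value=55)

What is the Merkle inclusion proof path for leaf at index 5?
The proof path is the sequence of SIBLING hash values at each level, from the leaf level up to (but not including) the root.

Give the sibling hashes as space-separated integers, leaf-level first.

Answer: 63 269 350 927

Derivation:
L0 (leaves): [71, 6, 21, 75, 63, 55, 72, 31, 86, 27], target index=5
L1: h(71,6)=(71*31+6)%997=213 [pair 0] h(21,75)=(21*31+75)%997=726 [pair 1] h(63,55)=(63*31+55)%997=14 [pair 2] h(72,31)=(72*31+31)%997=269 [pair 3] h(86,27)=(86*31+27)%997=699 [pair 4] -> [213, 726, 14, 269, 699]
  Sibling for proof at L0: 63
L2: h(213,726)=(213*31+726)%997=350 [pair 0] h(14,269)=(14*31+269)%997=703 [pair 1] h(699,699)=(699*31+699)%997=434 [pair 2] -> [350, 703, 434]
  Sibling for proof at L1: 269
L3: h(350,703)=(350*31+703)%997=586 [pair 0] h(434,434)=(434*31+434)%997=927 [pair 1] -> [586, 927]
  Sibling for proof at L2: 350
L4: h(586,927)=(586*31+927)%997=150 [pair 0] -> [150]
  Sibling for proof at L3: 927
Root: 150
Proof path (sibling hashes from leaf to root): [63, 269, 350, 927]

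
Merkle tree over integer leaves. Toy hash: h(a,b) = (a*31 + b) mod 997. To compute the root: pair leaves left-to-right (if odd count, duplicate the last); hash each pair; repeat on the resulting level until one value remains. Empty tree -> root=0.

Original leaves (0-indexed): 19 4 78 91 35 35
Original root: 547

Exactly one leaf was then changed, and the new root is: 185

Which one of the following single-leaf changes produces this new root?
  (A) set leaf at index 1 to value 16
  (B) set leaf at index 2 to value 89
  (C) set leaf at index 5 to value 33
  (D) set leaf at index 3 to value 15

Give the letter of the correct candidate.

Original leaves: [19, 4, 78, 91, 35, 35]
Target new root: 185
Try each candidate change and compute the resulting root:
Candidate A: set leaf[1] = 16 -> leaves = [19, 16, 78, 91, 35, 35]
  L0: [19, 16, 78, 91, 35, 35]
  L1: h(19,16)=(19*31+16)%997=605 h(78,91)=(78*31+91)%997=515 h(35,35)=(35*31+35)%997=123 -> [605, 515, 123]
  L2: h(605,515)=(605*31+515)%997=327 h(123,123)=(123*31+123)%997=945 -> [327, 945]
  L3: h(327,945)=(327*31+945)%997=115 -> [115]
  root = 115 != target 185
Candidate B: set leaf[2] = 89 -> leaves = [19, 4, 89, 91, 35, 35]
  L0: [19, 4, 89, 91, 35, 35]
  L1: h(19,4)=(19*31+4)%997=593 h(89,91)=(89*31+91)%997=856 h(35,35)=(35*31+35)%997=123 -> [593, 856, 123]
  L2: h(593,856)=(593*31+856)%997=296 h(123,123)=(123*31+123)%997=945 -> [296, 945]
  L3: h(296,945)=(296*31+945)%997=151 -> [151]
  root = 151 != target 185
Candidate C: set leaf[5] = 33 -> leaves = [19, 4, 78, 91, 35, 33]
  L0: [19, 4, 78, 91, 35, 33]
  L1: h(19,4)=(19*31+4)%997=593 h(78,91)=(78*31+91)%997=515 h(35,33)=(35*31+33)%997=121 -> [593, 515, 121]
  L2: h(593,515)=(593*31+515)%997=952 h(121,121)=(121*31+121)%997=881 -> [952, 881]
  L3: h(952,881)=(952*31+881)%997=483 -> [483]
  root = 483 != target 185
Candidate D: set leaf[3] = 15 -> leaves = [19, 4, 78, 15, 35, 35]
  L0: [19, 4, 78, 15, 35, 35]
  L1: h(19,4)=(19*31+4)%997=593 h(78,15)=(78*31+15)%997=439 h(35,35)=(35*31+35)%997=123 -> [593, 439, 123]
  L2: h(593,439)=(593*31+439)%997=876 h(123,123)=(123*31+123)%997=945 -> [876, 945]
  L3: h(876,945)=(876*31+945)%997=185 -> [185]
  root = 185 == target 185  ** MATCH **
Candidate D produces the target root.

Answer: D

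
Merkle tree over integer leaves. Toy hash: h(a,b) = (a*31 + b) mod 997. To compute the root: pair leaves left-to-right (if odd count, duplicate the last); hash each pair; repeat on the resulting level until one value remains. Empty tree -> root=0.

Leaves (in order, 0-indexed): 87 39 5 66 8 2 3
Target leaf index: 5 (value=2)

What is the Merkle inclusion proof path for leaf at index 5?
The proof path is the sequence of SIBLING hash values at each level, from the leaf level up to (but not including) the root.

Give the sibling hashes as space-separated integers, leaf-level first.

Answer: 8 96 292

Derivation:
L0 (leaves): [87, 39, 5, 66, 8, 2, 3], target index=5
L1: h(87,39)=(87*31+39)%997=742 [pair 0] h(5,66)=(5*31+66)%997=221 [pair 1] h(8,2)=(8*31+2)%997=250 [pair 2] h(3,3)=(3*31+3)%997=96 [pair 3] -> [742, 221, 250, 96]
  Sibling for proof at L0: 8
L2: h(742,221)=(742*31+221)%997=292 [pair 0] h(250,96)=(250*31+96)%997=867 [pair 1] -> [292, 867]
  Sibling for proof at L1: 96
L3: h(292,867)=(292*31+867)%997=946 [pair 0] -> [946]
  Sibling for proof at L2: 292
Root: 946
Proof path (sibling hashes from leaf to root): [8, 96, 292]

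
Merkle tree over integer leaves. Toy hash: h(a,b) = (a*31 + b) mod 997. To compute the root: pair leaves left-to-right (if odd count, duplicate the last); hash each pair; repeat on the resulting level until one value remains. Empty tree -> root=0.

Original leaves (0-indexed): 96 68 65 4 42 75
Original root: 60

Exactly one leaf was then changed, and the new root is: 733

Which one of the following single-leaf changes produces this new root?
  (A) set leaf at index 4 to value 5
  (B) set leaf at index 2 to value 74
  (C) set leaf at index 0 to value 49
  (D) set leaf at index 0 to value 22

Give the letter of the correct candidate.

Original leaves: [96, 68, 65, 4, 42, 75]
Target new root: 733
Try each candidate change and compute the resulting root:
Candidate A: set leaf[4] = 5 -> leaves = [96, 68, 65, 4, 5, 75]
  L0: [96, 68, 65, 4, 5, 75]
  L1: h(96,68)=(96*31+68)%997=53 h(65,4)=(65*31+4)%997=25 h(5,75)=(5*31+75)%997=230 -> [53, 25, 230]
  L2: h(53,25)=(53*31+25)%997=671 h(230,230)=(230*31+230)%997=381 -> [671, 381]
  L3: h(671,381)=(671*31+381)%997=245 -> [245]
  root = 245 != target 733
Candidate B: set leaf[2] = 74 -> leaves = [96, 68, 74, 4, 42, 75]
  L0: [96, 68, 74, 4, 42, 75]
  L1: h(96,68)=(96*31+68)%997=53 h(74,4)=(74*31+4)%997=304 h(42,75)=(42*31+75)%997=380 -> [53, 304, 380]
  L2: h(53,304)=(53*31+304)%997=950 h(380,380)=(380*31+380)%997=196 -> [950, 196]
  L3: h(950,196)=(950*31+196)%997=733 -> [733]
  root = 733 == target 733  ** MATCH **
Candidate C: set leaf[0] = 49 -> leaves = [49, 68, 65, 4, 42, 75]
  L0: [49, 68, 65, 4, 42, 75]
  L1: h(49,68)=(49*31+68)%997=590 h(65,4)=(65*31+4)%997=25 h(42,75)=(42*31+75)%997=380 -> [590, 25, 380]
  L2: h(590,25)=(590*31+25)%997=369 h(380,380)=(380*31+380)%997=196 -> [369, 196]
  L3: h(369,196)=(369*31+196)%997=668 -> [668]
  root = 668 != target 733
Candidate D: set leaf[0] = 22 -> leaves = [22, 68, 65, 4, 42, 75]
  L0: [22, 68, 65, 4, 42, 75]
  L1: h(22,68)=(22*31+68)%997=750 h(65,4)=(65*31+4)%997=25 h(42,75)=(42*31+75)%997=380 -> [750, 25, 380]
  L2: h(750,25)=(750*31+25)%997=344 h(380,380)=(380*31+380)%997=196 -> [344, 196]
  L3: h(344,196)=(344*31+196)%997=890 -> [890]
  root = 890 != target 733
Candidate B produces the target root.

Answer: B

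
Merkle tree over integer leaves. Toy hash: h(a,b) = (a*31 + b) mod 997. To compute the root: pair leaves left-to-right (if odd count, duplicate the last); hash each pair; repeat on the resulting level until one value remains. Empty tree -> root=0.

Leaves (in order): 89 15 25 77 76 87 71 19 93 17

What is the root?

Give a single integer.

Answer: 485

Derivation:
L0: [89, 15, 25, 77, 76, 87, 71, 19, 93, 17]
L1: h(89,15)=(89*31+15)%997=780 h(25,77)=(25*31+77)%997=852 h(76,87)=(76*31+87)%997=449 h(71,19)=(71*31+19)%997=226 h(93,17)=(93*31+17)%997=906 -> [780, 852, 449, 226, 906]
L2: h(780,852)=(780*31+852)%997=107 h(449,226)=(449*31+226)%997=187 h(906,906)=(906*31+906)%997=79 -> [107, 187, 79]
L3: h(107,187)=(107*31+187)%997=513 h(79,79)=(79*31+79)%997=534 -> [513, 534]
L4: h(513,534)=(513*31+534)%997=485 -> [485]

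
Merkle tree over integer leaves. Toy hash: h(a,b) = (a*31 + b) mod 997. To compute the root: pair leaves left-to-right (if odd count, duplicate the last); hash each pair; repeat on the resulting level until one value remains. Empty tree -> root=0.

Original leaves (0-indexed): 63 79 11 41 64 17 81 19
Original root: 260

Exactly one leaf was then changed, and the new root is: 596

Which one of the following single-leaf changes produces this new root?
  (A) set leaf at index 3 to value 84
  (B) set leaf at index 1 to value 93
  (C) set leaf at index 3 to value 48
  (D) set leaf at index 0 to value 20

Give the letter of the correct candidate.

Answer: A

Derivation:
Original leaves: [63, 79, 11, 41, 64, 17, 81, 19]
Target new root: 596
Try each candidate change and compute the resulting root:
Candidate A: set leaf[3] = 84 -> leaves = [63, 79, 11, 84, 64, 17, 81, 19]
  L0: [63, 79, 11, 84, 64, 17, 81, 19]
  L1: h(63,79)=(63*31+79)%997=38 h(11,84)=(11*31+84)%997=425 h(64,17)=(64*31+17)%997=7 h(81,19)=(81*31+19)%997=536 -> [38, 425, 7, 536]
  L2: h(38,425)=(38*31+425)%997=606 h(7,536)=(7*31+536)%997=753 -> [606, 753]
  L3: h(606,753)=(606*31+753)%997=596 -> [596]
  root = 596 == target 596  ** MATCH **
Candidate B: set leaf[1] = 93 -> leaves = [63, 93, 11, 41, 64, 17, 81, 19]
  L0: [63, 93, 11, 41, 64, 17, 81, 19]
  L1: h(63,93)=(63*31+93)%997=52 h(11,41)=(11*31+41)%997=382 h(64,17)=(64*31+17)%997=7 h(81,19)=(81*31+19)%997=536 -> [52, 382, 7, 536]
  L2: h(52,382)=(52*31+382)%997=0 h(7,536)=(7*31+536)%997=753 -> [0, 753]
  L3: h(0,753)=(0*31+753)%997=753 -> [753]
  root = 753 != target 596
Candidate C: set leaf[3] = 48 -> leaves = [63, 79, 11, 48, 64, 17, 81, 19]
  L0: [63, 79, 11, 48, 64, 17, 81, 19]
  L1: h(63,79)=(63*31+79)%997=38 h(11,48)=(11*31+48)%997=389 h(64,17)=(64*31+17)%997=7 h(81,19)=(81*31+19)%997=536 -> [38, 389, 7, 536]
  L2: h(38,389)=(38*31+389)%997=570 h(7,536)=(7*31+536)%997=753 -> [570, 753]
  L3: h(570,753)=(570*31+753)%997=477 -> [477]
  root = 477 != target 596
Candidate D: set leaf[0] = 20 -> leaves = [20, 79, 11, 41, 64, 17, 81, 19]
  L0: [20, 79, 11, 41, 64, 17, 81, 19]
  L1: h(20,79)=(20*31+79)%997=699 h(11,41)=(11*31+41)%997=382 h(64,17)=(64*31+17)%997=7 h(81,19)=(81*31+19)%997=536 -> [699, 382, 7, 536]
  L2: h(699,382)=(699*31+382)%997=117 h(7,536)=(7*31+536)%997=753 -> [117, 753]
  L3: h(117,753)=(117*31+753)%997=392 -> [392]
  root = 392 != target 596
Candidate A produces the target root.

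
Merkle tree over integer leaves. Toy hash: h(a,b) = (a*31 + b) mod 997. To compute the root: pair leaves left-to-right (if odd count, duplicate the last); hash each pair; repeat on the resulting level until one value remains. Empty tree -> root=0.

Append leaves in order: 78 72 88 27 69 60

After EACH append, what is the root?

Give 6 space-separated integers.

Answer: 78 496 246 185 619 331

Derivation:
After append 78 (leaves=[78]):
  L0: [78]
  root=78
After append 72 (leaves=[78, 72]):
  L0: [78, 72]
  L1: h(78,72)=(78*31+72)%997=496 -> [496]
  root=496
After append 88 (leaves=[78, 72, 88]):
  L0: [78, 72, 88]
  L1: h(78,72)=(78*31+72)%997=496 h(88,88)=(88*31+88)%997=822 -> [496, 822]
  L2: h(496,822)=(496*31+822)%997=246 -> [246]
  root=246
After append 27 (leaves=[78, 72, 88, 27]):
  L0: [78, 72, 88, 27]
  L1: h(78,72)=(78*31+72)%997=496 h(88,27)=(88*31+27)%997=761 -> [496, 761]
  L2: h(496,761)=(496*31+761)%997=185 -> [185]
  root=185
After append 69 (leaves=[78, 72, 88, 27, 69]):
  L0: [78, 72, 88, 27, 69]
  L1: h(78,72)=(78*31+72)%997=496 h(88,27)=(88*31+27)%997=761 h(69,69)=(69*31+69)%997=214 -> [496, 761, 214]
  L2: h(496,761)=(496*31+761)%997=185 h(214,214)=(214*31+214)%997=866 -> [185, 866]
  L3: h(185,866)=(185*31+866)%997=619 -> [619]
  root=619
After append 60 (leaves=[78, 72, 88, 27, 69, 60]):
  L0: [78, 72, 88, 27, 69, 60]
  L1: h(78,72)=(78*31+72)%997=496 h(88,27)=(88*31+27)%997=761 h(69,60)=(69*31+60)%997=205 -> [496, 761, 205]
  L2: h(496,761)=(496*31+761)%997=185 h(205,205)=(205*31+205)%997=578 -> [185, 578]
  L3: h(185,578)=(185*31+578)%997=331 -> [331]
  root=331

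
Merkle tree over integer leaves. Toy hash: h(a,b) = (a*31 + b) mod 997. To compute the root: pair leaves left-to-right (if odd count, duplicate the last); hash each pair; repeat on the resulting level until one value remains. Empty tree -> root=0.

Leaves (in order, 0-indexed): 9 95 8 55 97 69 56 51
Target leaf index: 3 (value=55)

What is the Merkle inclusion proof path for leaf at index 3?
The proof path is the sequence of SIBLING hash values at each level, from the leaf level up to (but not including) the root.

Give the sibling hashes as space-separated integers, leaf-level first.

L0 (leaves): [9, 95, 8, 55, 97, 69, 56, 51], target index=3
L1: h(9,95)=(9*31+95)%997=374 [pair 0] h(8,55)=(8*31+55)%997=303 [pair 1] h(97,69)=(97*31+69)%997=85 [pair 2] h(56,51)=(56*31+51)%997=790 [pair 3] -> [374, 303, 85, 790]
  Sibling for proof at L0: 8
L2: h(374,303)=(374*31+303)%997=930 [pair 0] h(85,790)=(85*31+790)%997=434 [pair 1] -> [930, 434]
  Sibling for proof at L1: 374
L3: h(930,434)=(930*31+434)%997=351 [pair 0] -> [351]
  Sibling for proof at L2: 434
Root: 351
Proof path (sibling hashes from leaf to root): [8, 374, 434]

Answer: 8 374 434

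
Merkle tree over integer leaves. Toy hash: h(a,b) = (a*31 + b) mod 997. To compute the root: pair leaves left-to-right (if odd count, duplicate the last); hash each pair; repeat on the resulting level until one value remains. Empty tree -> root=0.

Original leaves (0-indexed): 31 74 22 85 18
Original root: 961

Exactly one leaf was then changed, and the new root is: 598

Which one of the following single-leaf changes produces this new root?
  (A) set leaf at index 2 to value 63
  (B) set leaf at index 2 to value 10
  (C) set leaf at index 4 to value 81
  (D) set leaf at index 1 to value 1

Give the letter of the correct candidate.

Original leaves: [31, 74, 22, 85, 18]
Target new root: 598
Try each candidate change and compute the resulting root:
Candidate A: set leaf[2] = 63 -> leaves = [31, 74, 63, 85, 18]
  L0: [31, 74, 63, 85, 18]
  L1: h(31,74)=(31*31+74)%997=38 h(63,85)=(63*31+85)%997=44 h(18,18)=(18*31+18)%997=576 -> [38, 44, 576]
  L2: h(38,44)=(38*31+44)%997=225 h(576,576)=(576*31+576)%997=486 -> [225, 486]
  L3: h(225,486)=(225*31+486)%997=482 -> [482]
  root = 482 != target 598
Candidate B: set leaf[2] = 10 -> leaves = [31, 74, 10, 85, 18]
  L0: [31, 74, 10, 85, 18]
  L1: h(31,74)=(31*31+74)%997=38 h(10,85)=(10*31+85)%997=395 h(18,18)=(18*31+18)%997=576 -> [38, 395, 576]
  L2: h(38,395)=(38*31+395)%997=576 h(576,576)=(576*31+576)%997=486 -> [576, 486]
  L3: h(576,486)=(576*31+486)%997=396 -> [396]
  root = 396 != target 598
Candidate C: set leaf[4] = 81 -> leaves = [31, 74, 22, 85, 81]
  L0: [31, 74, 22, 85, 81]
  L1: h(31,74)=(31*31+74)%997=38 h(22,85)=(22*31+85)%997=767 h(81,81)=(81*31+81)%997=598 -> [38, 767, 598]
  L2: h(38,767)=(38*31+767)%997=948 h(598,598)=(598*31+598)%997=193 -> [948, 193]
  L3: h(948,193)=(948*31+193)%997=668 -> [668]
  root = 668 != target 598
Candidate D: set leaf[1] = 1 -> leaves = [31, 1, 22, 85, 18]
  L0: [31, 1, 22, 85, 18]
  L1: h(31,1)=(31*31+1)%997=962 h(22,85)=(22*31+85)%997=767 h(18,18)=(18*31+18)%997=576 -> [962, 767, 576]
  L2: h(962,767)=(962*31+767)%997=679 h(576,576)=(576*31+576)%997=486 -> [679, 486]
  L3: h(679,486)=(679*31+486)%997=598 -> [598]
  root = 598 == target 598  ** MATCH **
Candidate D produces the target root.

Answer: D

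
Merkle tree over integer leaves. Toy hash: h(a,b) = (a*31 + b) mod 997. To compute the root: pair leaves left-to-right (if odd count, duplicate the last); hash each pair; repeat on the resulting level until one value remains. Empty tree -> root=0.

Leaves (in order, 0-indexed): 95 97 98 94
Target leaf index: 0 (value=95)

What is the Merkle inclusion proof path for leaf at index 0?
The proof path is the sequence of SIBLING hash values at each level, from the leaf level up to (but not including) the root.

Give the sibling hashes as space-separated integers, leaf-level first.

Answer: 97 141

Derivation:
L0 (leaves): [95, 97, 98, 94], target index=0
L1: h(95,97)=(95*31+97)%997=51 [pair 0] h(98,94)=(98*31+94)%997=141 [pair 1] -> [51, 141]
  Sibling for proof at L0: 97
L2: h(51,141)=(51*31+141)%997=725 [pair 0] -> [725]
  Sibling for proof at L1: 141
Root: 725
Proof path (sibling hashes from leaf to root): [97, 141]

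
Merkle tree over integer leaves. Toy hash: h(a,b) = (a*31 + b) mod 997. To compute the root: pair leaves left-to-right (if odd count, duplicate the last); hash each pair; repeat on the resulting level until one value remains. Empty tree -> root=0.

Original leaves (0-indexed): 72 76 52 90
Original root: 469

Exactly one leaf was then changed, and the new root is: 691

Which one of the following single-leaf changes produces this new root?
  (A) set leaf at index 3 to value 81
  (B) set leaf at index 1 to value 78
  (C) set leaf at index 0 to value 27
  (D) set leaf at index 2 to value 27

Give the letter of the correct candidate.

Answer: D

Derivation:
Original leaves: [72, 76, 52, 90]
Target new root: 691
Try each candidate change and compute the resulting root:
Candidate A: set leaf[3] = 81 -> leaves = [72, 76, 52, 81]
  L0: [72, 76, 52, 81]
  L1: h(72,76)=(72*31+76)%997=314 h(52,81)=(52*31+81)%997=696 -> [314, 696]
  L2: h(314,696)=(314*31+696)%997=460 -> [460]
  root = 460 != target 691
Candidate B: set leaf[1] = 78 -> leaves = [72, 78, 52, 90]
  L0: [72, 78, 52, 90]
  L1: h(72,78)=(72*31+78)%997=316 h(52,90)=(52*31+90)%997=705 -> [316, 705]
  L2: h(316,705)=(316*31+705)%997=531 -> [531]
  root = 531 != target 691
Candidate C: set leaf[0] = 27 -> leaves = [27, 76, 52, 90]
  L0: [27, 76, 52, 90]
  L1: h(27,76)=(27*31+76)%997=913 h(52,90)=(52*31+90)%997=705 -> [913, 705]
  L2: h(913,705)=(913*31+705)%997=95 -> [95]
  root = 95 != target 691
Candidate D: set leaf[2] = 27 -> leaves = [72, 76, 27, 90]
  L0: [72, 76, 27, 90]
  L1: h(72,76)=(72*31+76)%997=314 h(27,90)=(27*31+90)%997=927 -> [314, 927]
  L2: h(314,927)=(314*31+927)%997=691 -> [691]
  root = 691 == target 691  ** MATCH **
Candidate D produces the target root.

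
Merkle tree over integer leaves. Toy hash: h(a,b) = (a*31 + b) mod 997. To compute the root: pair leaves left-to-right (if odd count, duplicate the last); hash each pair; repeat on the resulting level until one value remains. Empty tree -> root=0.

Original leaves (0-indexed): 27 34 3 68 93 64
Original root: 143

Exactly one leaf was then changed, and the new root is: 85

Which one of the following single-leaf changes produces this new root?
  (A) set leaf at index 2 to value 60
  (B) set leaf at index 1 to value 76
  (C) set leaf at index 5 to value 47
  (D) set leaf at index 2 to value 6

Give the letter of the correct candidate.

Original leaves: [27, 34, 3, 68, 93, 64]
Target new root: 85
Try each candidate change and compute the resulting root:
Candidate A: set leaf[2] = 60 -> leaves = [27, 34, 60, 68, 93, 64]
  L0: [27, 34, 60, 68, 93, 64]
  L1: h(27,34)=(27*31+34)%997=871 h(60,68)=(60*31+68)%997=931 h(93,64)=(93*31+64)%997=953 -> [871, 931, 953]
  L2: h(871,931)=(871*31+931)%997=16 h(953,953)=(953*31+953)%997=586 -> [16, 586]
  L3: h(16,586)=(16*31+586)%997=85 -> [85]
  root = 85 == target 85  ** MATCH **
Candidate B: set leaf[1] = 76 -> leaves = [27, 76, 3, 68, 93, 64]
  L0: [27, 76, 3, 68, 93, 64]
  L1: h(27,76)=(27*31+76)%997=913 h(3,68)=(3*31+68)%997=161 h(93,64)=(93*31+64)%997=953 -> [913, 161, 953]
  L2: h(913,161)=(913*31+161)%997=548 h(953,953)=(953*31+953)%997=586 -> [548, 586]
  L3: h(548,586)=(548*31+586)%997=625 -> [625]
  root = 625 != target 85
Candidate C: set leaf[5] = 47 -> leaves = [27, 34, 3, 68, 93, 47]
  L0: [27, 34, 3, 68, 93, 47]
  L1: h(27,34)=(27*31+34)%997=871 h(3,68)=(3*31+68)%997=161 h(93,47)=(93*31+47)%997=936 -> [871, 161, 936]
  L2: h(871,161)=(871*31+161)%997=243 h(936,936)=(936*31+936)%997=42 -> [243, 42]
  L3: h(243,42)=(243*31+42)%997=596 -> [596]
  root = 596 != target 85
Candidate D: set leaf[2] = 6 -> leaves = [27, 34, 6, 68, 93, 64]
  L0: [27, 34, 6, 68, 93, 64]
  L1: h(27,34)=(27*31+34)%997=871 h(6,68)=(6*31+68)%997=254 h(93,64)=(93*31+64)%997=953 -> [871, 254, 953]
  L2: h(871,254)=(871*31+254)%997=336 h(953,953)=(953*31+953)%997=586 -> [336, 586]
  L3: h(336,586)=(336*31+586)%997=35 -> [35]
  root = 35 != target 85
Candidate A produces the target root.

Answer: A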